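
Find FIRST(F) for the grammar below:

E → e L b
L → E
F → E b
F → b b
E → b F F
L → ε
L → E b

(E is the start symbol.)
To compute FIRST(F), examine every production with F on the left-hand side, reading each right-hand side left to right until a non-nullable symbol is reached.

FIRST sets of the other non-terminals involved (by the same procedure, iterated to a fixed point):
  FIRST(E) = { 'b', 'e' }

From F → E b:
  - E is a non-terminal: add FIRST(E) \ {ε} = { 'b', 'e' }
    E is not nullable, so stop
From F → b b:
  - b is a terminal: add 'b' and stop

Collecting: FIRST(F) = { 'b', 'e' }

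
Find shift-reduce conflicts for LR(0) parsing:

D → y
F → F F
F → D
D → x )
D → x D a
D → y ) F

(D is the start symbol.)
A shift-reduce conflict occurs when an LR(0) state has both:
  - a complete (reduce) item [A → α .] (dot at the end), and
  - a shift item [B → β . c γ] (dot before a terminal).

Augment with D' → D and build the canonical LR(0) collection (I0 = CLOSURE({[D' → . D]}), then GOTO on every symbol after a dot until no new states appear). It has 11 states:
  I0: { [D → . x )], [D → . x D a], [D → . y ) F], [D → . y], [D' → . D] }  — shift
  I1: { [D' → D .] }  — accept
  I2: { [D → . x )], [D → . x D a], [D → . y ) F], [D → . y], [D → x . )], [D → x . D a] }  — shift
  I3: { [D → y . ) F], [D → y .] }  — shift, reduce
  I4: { [D → . x )], [D → . x D a], [D → . y ) F], [D → . y], [D → y ) . F], [F → . D], [F → . F F] }  — shift
  I5: { [F → D .] }  — reduce
  I6: { [D → . x )], [D → . x D a], [D → . y ) F], [D → . y], [D → y ) F .], [F → . D], [F → . F F], [F → F . F] }  — shift, reduce
  I7: { [D → . x )], [D → . x D a], [D → . y ) F], [D → . y], [F → . D], [F → . F F], [F → F . F], [F → F F .] }  — shift, reduce
  I8: { [D → x ) .] }  — reduce
  I9: { [D → x D . a] }  — shift
  I10: { [D → x D a .] }  — reduce

I3 contains reduce item [D → y .] and shift item [D → y . ) F] — shift-reduce conflict.
I6 contains reduce item [D → y ) F .] and shift items [D → . x )], [D → . x D a], [D → . y], [D → . y ) F] — shift-reduce conflict.
I7 contains reduce item [F → F F .] and shift items [D → . x )], [D → . x D a], [D → . y], [D → . y ) F] — shift-reduce conflict.

Answer: Yes — I3: [D → y .] vs [D → y . ) F]; I6: [D → y ) F .] vs [D → . x )]; I7: [F → F F .] vs [D → . x )]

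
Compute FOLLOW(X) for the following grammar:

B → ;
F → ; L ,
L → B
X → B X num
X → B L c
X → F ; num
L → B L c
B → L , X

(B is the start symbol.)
In X → B X num: X is followed by num, add FIRST(num) \ {ε} = { 'num' }
In B → L , X: X is at the end, add FOLLOW(B)

The FOLLOW sets referred to above (computed the same way, to a fixed point):
  FOLLOW(B) = { $, ',', ';', 'c' }

Taking the union: FOLLOW(X) = { $, ',', ';', 'c', 'num' }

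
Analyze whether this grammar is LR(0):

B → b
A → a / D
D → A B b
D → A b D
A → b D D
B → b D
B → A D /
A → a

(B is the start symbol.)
No. Shift-reduce conflict between [A → a .] and [A → a . / D]

Augment with B' → B and build the canonical LR(0) collection (I0 = CLOSURE({[B' → . B]}), then GOTO on every symbol after a dot until no new states appear). It has 18 states:
  I0: { [A → . a / D], [A → . a], [A → . b D D], [B → . A D /], [B → . b D], [B → . b], [B' → . B] }  — shift
  I1: { [A → . a / D], [A → . a], [A → . b D D], [B → A . D /], [D → . A B b], [D → . A b D] }  — shift
  I2: { [B' → B .] }  — accept
  I3: { [A → a . / D], [A → a .] }  — shift, reduce
  I4: { [A → . a / D], [A → . a], [A → . b D D], [A → b . D D], [B → b . D], [B → b .], [D → . A B b], [D → . A b D] }  — shift, reduce
  I5: { [A → . a / D], [A → . a], [A → . b D D], [B → . A D /], [B → . b D], [B → . b], [D → A . B b], [D → A . b D] }  — shift
  I6: { [A → . a / D], [A → . a], [A → . b D D], [A → b D . D], [B → b D .], [D → . A B b], [D → . A b D] }  — shift, reduce
  I7: { [A → . a / D], [A → . a], [A → . b D D], [A → b . D D], [D → . A B b], [D → . A b D] }  — shift
  I8: { [A → . a / D], [A → . a], [A → . b D D], [A → b D . D], [D → . A B b], [D → . A b D] }  — shift
  I9: { [A → b D D .] }  — reduce
  I10: { [D → A B . b] }  — shift
  I11: { [A → . a / D], [A → . a], [A → . b D D], [A → b . D D], [B → b . D], [B → b .], [D → . A B b], [D → . A b D], [D → A b . D] }  — shift, reduce
  I12: { [A → . a / D], [A → . a], [A → . b D D], [A → b D . D], [B → b D .], [D → . A B b], [D → . A b D], [D → A b D .] }  — shift, 2 reduces
  I13: { [D → A B b .] }  — reduce
  I14: { [A → . a / D], [A → . a], [A → . b D D], [A → a / . D], [D → . A B b], [D → . A b D] }  — shift
  I15: { [A → a / D .] }  — reduce
  I16: { [B → A D . /] }  — shift
  I17: { [B → A D / .] }  — reduce

Conflict in state I3:
  Shift-reduce conflict between [A → a .] and [A → a . / D]
So the grammar is NOT LR(0).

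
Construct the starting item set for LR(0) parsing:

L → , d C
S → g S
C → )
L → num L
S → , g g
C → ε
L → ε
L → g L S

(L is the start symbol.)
{ [L → . , d C], [L → . g L S], [L → . num L], [L → .], [L' → . L] }

First, augment the grammar with L' → L
I₀ = CLOSURE({ [L' → . L] }):
  [L' → . L] has the dot before L: add [L → . , d C], [L → . num L], [L → .], [L → . g L S]
No further items can be added.

I₀ = { [L → . , d C], [L → . g L S], [L → . num L], [L → .], [L' → . L] }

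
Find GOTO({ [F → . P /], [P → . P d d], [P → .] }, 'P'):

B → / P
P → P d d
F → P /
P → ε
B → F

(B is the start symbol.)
{ [F → P . /], [P → P . d d] }

GOTO(I, 'P') = CLOSURE({ [A → αX.β] : [A → α.Xβ] ∈ I, X = 'P' })

Items with dot before 'P', with the dot advanced:
  [F → . P /] → [F → P . /]
  [P → . P d d] → [P → P . d d]
Closure adds nothing (no advanced item has the dot before a non-terminal).

GOTO = { [F → P . /], [P → P . d d] }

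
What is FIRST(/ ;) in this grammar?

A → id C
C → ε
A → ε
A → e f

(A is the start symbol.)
{ '/' }

To compute FIRST(/ ;), process the symbols left to right:
Symbol / is a terminal. Add '/' and stop.
FIRST(/ ;) = { '/' }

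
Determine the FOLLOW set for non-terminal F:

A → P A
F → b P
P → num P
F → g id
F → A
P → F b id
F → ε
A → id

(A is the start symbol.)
{ 'b' }

To compute FOLLOW(F), find every occurrence of F on a right-hand side N → α F β: add FIRST(β) \ {ε}, and if β is empty or nullable also add FOLLOW(N). Iterate to a fixed point.

In P → F b id: F is followed by b id, add FIRST(b id) \ {ε} = { 'b' }

Taking the union: FOLLOW(F) = { 'b' }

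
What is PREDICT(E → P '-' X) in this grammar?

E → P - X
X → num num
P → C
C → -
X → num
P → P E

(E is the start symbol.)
PREDICT(E → P '-' X) = (FIRST(RHS) \ {ε}) ∪ (FOLLOW(E) if ε ∈ FIRST(RHS), i.e. RHS ⇒* ε)
FIRST(P) = { '-' }
FIRST(P '-' X) = { '-' }
ε ∉ FIRST(P '-' X), so FOLLOW(E) is not added.
PREDICT(E → P '-' X) = { '-' }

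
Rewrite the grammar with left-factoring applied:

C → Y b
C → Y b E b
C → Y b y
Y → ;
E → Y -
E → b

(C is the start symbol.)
C → Y b C'
C' → ε
C' → E b
C' → y
Y → ;
E → Y -
E → b

Left-factoring transforms A → αβ₁ | αβ₂ into A → αA' and A' → β₁ | β₂
(α is the longest common prefix among the alternatives). Repeat until
no nonterminal has two alternatives with a common prefix.

Round 1: C has alternatives sharing prefix 'Y b'. Introduce C': C → Y b C'
  Add: C' → ε
  Add: C' → E b
  Add: C' → y

No remaining common prefixes — done.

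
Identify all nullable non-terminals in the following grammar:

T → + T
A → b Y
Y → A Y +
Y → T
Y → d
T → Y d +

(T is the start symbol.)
A non-terminal is nullable if it can derive ε (the empty string): either it has an ε-production, or it has a production whose right-hand side consists entirely of nullable non-terminals.

There are no ε-productions, so no non-terminal can derive ε.
No non-terminals are nullable.

Answer: None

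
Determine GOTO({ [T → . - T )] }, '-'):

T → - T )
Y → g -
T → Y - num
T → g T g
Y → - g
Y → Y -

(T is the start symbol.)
GOTO(I, '-') = CLOSURE({ [A → αX.β] : [A → α.Xβ] ∈ I, X = '-' })

Items with dot before '-', with the dot advanced:
  [T → . - T )] → [T → - . T )]
Closure of the advanced items:
  [T → - . T )] has the dot before T: add [T → . - T )], [T → . Y - num], [T → . g T g]
  [T → . Y - num] has the dot before Y: add [Y → . g -], [Y → . - g], [Y → . Y -]

GOTO = { [T → - . T )], [T → . - T )], [T → . Y - num], [T → . g T g], [Y → . - g], [Y → . Y -], [Y → . g -] }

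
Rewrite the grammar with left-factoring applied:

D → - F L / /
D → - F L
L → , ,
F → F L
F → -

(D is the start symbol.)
D → - F L D'
D' → / /
D' → ε
L → , ,
F → F L
F → -

Left-factoring transforms A → αβ₁ | αβ₂ into A → αA' and A' → β₁ | β₂
(α is the longest common prefix among the alternatives). Repeat until
no nonterminal has two alternatives with a common prefix.

Round 1: D has alternatives sharing prefix '- F L'. Introduce D': D → - F L D'
  Add: D' → / /
  Add: D' → ε

No remaining common prefixes — done.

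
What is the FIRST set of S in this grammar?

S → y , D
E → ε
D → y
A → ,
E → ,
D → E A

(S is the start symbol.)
To compute FIRST(S), examine every production with S on the left-hand side, reading each right-hand side left to right until a non-nullable symbol is reached.

From S → y , D:
  - y is a terminal: add 'y' and stop

Collecting: FIRST(S) = { 'y' }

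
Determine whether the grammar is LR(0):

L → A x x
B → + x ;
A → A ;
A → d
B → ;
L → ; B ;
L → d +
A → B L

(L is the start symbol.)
No. Shift-reduce conflict between [B → ; .] and [B → . + x ;]

A grammar is LR(0) if no state in the canonical LR(0) collection has:
  - both a shift item (dot before a terminal) and a complete item (shift-reduce conflict), or
  - two or more complete items (reduce-reduce conflict; the accept item [L' → L .] counts as a complete item here).

Augment with L' → L and build the canonical LR(0) collection (I0 = CLOSURE({[L' → . L]}), then GOTO on every symbol after a dot until no new states appear). It has 17 states:
  I0: { [A → . A ;], [A → . B L], [A → . d], [B → . + x ;], [B → . ;], [L → . ; B ;], [L → . A x x], [L → . d +], [L' → . L] }  — shift
  I1: { [B → + . x ;] }  — shift
  I2: { [B → . + x ;], [B → . ;], [B → ; .], [L → ; . B ;] }  — shift, reduce
  I3: { [A → A . ;], [L → A . x x] }  — shift
  I4: { [A → . A ;], [A → . B L], [A → . d], [A → B . L], [B → . + x ;], [B → . ;], [L → . ; B ;], [L → . A x x], [L → . d +] }  — shift
  I5: { [L' → L .] }  — accept
  I6: { [A → d .], [L → d . +] }  — shift, reduce
  I7: { [L → d + .] }  — reduce
  I8: { [A → B L .] }  — reduce
  I9: { [A → A ; .] }  — reduce
  I10: { [L → A x . x] }  — shift
  I11: { [L → A x x .] }  — reduce
  I12: { [B → ; .] }  — reduce
  I13: { [L → ; B . ;] }  — shift
  I14: { [L → ; B ; .] }  — reduce
  I15: { [B → + x . ;] }  — shift
  I16: { [B → + x ; .] }  — reduce

Conflict in state I2:
  Shift-reduce conflict between [B → ; .] and [B → . + x ;]
So the grammar is NOT LR(0).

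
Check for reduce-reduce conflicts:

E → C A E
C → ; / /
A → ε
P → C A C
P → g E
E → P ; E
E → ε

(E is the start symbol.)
A reduce-reduce conflict occurs when an LR(0) state has two complete items [A → α .] and [B → β .] — both call for a reduction, and with no lookahead the parser cannot choose between them.

Augment with E' → E and build the canonical LR(0) collection (I0 = CLOSURE({[E' → . E]}), then GOTO on every symbol after a dot until no new states appear). It has 14 states:
  I0: { [C → . ; / /], [E → . C A E], [E → . P ; E], [E → .], [E' → . E], [P → . C A C], [P → . g E] }  — shift, reduce
  I1: { [C → ; . / /] }  — shift
  I2: { [A → .], [E → C . A E], [P → C . A C] }  — reduce
  I3: { [E' → E .] }  — accept
  I4: { [E → P . ; E] }  — shift
  I5: { [C → . ; / /], [E → . C A E], [E → . P ; E], [E → .], [P → . C A C], [P → . g E], [P → g . E] }  — shift, reduce
  I6: { [P → g E .] }  — reduce
  I7: { [C → . ; / /], [E → . C A E], [E → . P ; E], [E → .], [E → P ; . E], [P → . C A C], [P → . g E] }  — shift, reduce
  I8: { [E → P ; E .] }  — reduce
  I9: { [C → . ; / /], [E → . C A E], [E → . P ; E], [E → .], [E → C A . E], [P → . C A C], [P → . g E], [P → C A . C] }  — shift, reduce
  I10: { [A → .], [E → C . A E], [P → C . A C], [P → C A C .] }  — 2 reduces
  I11: { [E → C A E .] }  — reduce
  I12: { [C → ; / . /] }  — shift
  I13: { [C → ; / / .] }  — reduce

I10 contains complete items [A → .], [P → C A C .] — reduce-reduce conflict.

Answer: Yes — I10: [A → .] vs [P → C A C .]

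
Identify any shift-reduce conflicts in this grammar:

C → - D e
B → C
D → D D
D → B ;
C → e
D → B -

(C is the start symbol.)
A shift-reduce conflict occurs when an LR(0) state has both:
  - a complete (reduce) item [A → α .] (dot at the end), and
  - a shift item [B → β . c γ] (dot before a terminal).

Augment with C' → C and build the canonical LR(0) collection (I0 = CLOSURE({[C' → . C]}), then GOTO on every symbol after a dot until no new states appear). It has 11 states:
  I0: { [C → . - D e], [C → . e], [C' → . C] }  — shift
  I1: { [B → . C], [C → - . D e], [C → . - D e], [C → . e], [D → . B -], [D → . B ;], [D → . D D] }  — shift
  I2: { [C' → C .] }  — accept
  I3: { [C → e .] }  — reduce
  I4: { [D → B . -], [D → B . ;] }  — shift
  I5: { [B → C .] }  — reduce
  I6: { [B → . C], [C → - D . e], [C → . - D e], [C → . e], [D → . B -], [D → . B ;], [D → . D D], [D → D . D] }  — shift
  I7: { [B → . C], [C → . - D e], [C → . e], [D → . B -], [D → . B ;], [D → . D D], [D → D . D], [D → D D .] }  — shift, reduce
  I8: { [C → - D e .], [C → e .] }  — 2 reduces
  I9: { [D → B - .] }  — reduce
  I10: { [D → B ; .] }  — reduce

I7 contains reduce item [D → D D .] and shift items [C → . - D e], [C → . e] — shift-reduce conflict.

Answer: Yes — I7: [D → D D .] vs [C → . - D e]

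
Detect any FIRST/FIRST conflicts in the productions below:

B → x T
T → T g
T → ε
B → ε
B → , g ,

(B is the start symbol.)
FIRST sets of the non-terminals at (or reachable through a nullable prefix from) the front of some alternative:
  FIRST(T) = { 'g', ε }

Productions for B:
  B → x T: FIRST = { 'x' }
  B → ε: FIRST = { ε }
  B → , g ,: FIRST = { ',' }
Productions for T:
  T → T g: FIRST = { 'g' }
  T → ε: FIRST = { ε }

All alternatives of each non-terminal have pairwise disjoint FIRST sets.

Answer: No FIRST/FIRST conflicts.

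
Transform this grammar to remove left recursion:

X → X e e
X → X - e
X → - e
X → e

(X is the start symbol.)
X → - e X'
X → e X'
X' → e e X'
X' → - e X'
X' → ε

X is directly left-recursive. The standard transformation for
  A → A α₁ | ... | A α_m | β₁ | ... | β_n
is
  A  → β₁ A' | ... | β_n A'
  A' → α₁ A' | ... | α_m A' | ε

X → - e becomes X → - e X'
X → e becomes X → e X'
X → X e e becomes X' → e e X'
X → X - e becomes X' → - e X'
Add X' → ε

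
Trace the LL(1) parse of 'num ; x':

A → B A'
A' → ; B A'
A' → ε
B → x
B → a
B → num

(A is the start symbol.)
Stack is shown with the top on the left.

Stack     Input      Action
---------------------------
A $       num ; x $  output A → B A'
B A' $    num ; x $  output B → num
num A' $  num ; x $  match 'num'
A' $      ; x $      output A' → ; B A'
; B A' $  ; x $      match ';'
B A' $    x $        output B → x
x A' $    x $        match 'x'
A' $      $          output A' → ε
$         $          accept

The string is accepted.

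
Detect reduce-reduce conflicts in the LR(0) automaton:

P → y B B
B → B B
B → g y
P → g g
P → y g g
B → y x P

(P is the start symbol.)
A reduce-reduce conflict occurs when an LR(0) state has two complete items [A → α .] and [B → β .] — both call for a reduction, and with no lookahead the parser cannot choose between them.

Augment with P' → P and build the canonical LR(0) collection (I0 = CLOSURE({[P' → . P]}), then GOTO on every symbol after a dot until no new states appear). It has 15 states:
  I0: { [P → . g g], [P → . y B B], [P → . y g g], [P' → . P] }  — shift
  I1: { [P' → P .] }  — accept
  I2: { [P → g . g] }  — shift
  I3: { [B → . B B], [B → . g y], [B → . y x P], [P → y . B B], [P → y . g g] }  — shift
  I4: { [B → . B B], [B → . g y], [B → . y x P], [B → B . B], [P → y B . B] }  — shift
  I5: { [B → g . y], [P → y g . g] }  — shift
  I6: { [B → y . x P] }  — shift
  I7: { [B → y x . P], [P → . g g], [P → . y B B], [P → . y g g] }  — shift
  I8: { [B → y x P .] }  — reduce
  I9: { [P → y g g .] }  — reduce
  I10: { [B → g y .] }  — reduce
  I11: { [B → . B B], [B → . g y], [B → . y x P], [B → B . B], [B → B B .], [P → y B B .] }  — shift, 2 reduces
  I12: { [B → g . y] }  — shift
  I13: { [B → . B B], [B → . g y], [B → . y x P], [B → B . B], [B → B B .] }  — shift, reduce
  I14: { [P → g g .] }  — reduce

I11 contains complete items [B → B B .], [P → y B B .] — reduce-reduce conflict.

Answer: Yes — I11: [B → B B .] vs [P → y B B .]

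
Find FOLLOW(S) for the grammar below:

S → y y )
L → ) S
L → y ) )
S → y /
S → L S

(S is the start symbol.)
{ $, ')', 'y' }

To compute FOLLOW(S), find every occurrence of S on a right-hand side N → α S β: add FIRST(β) \ {ε}, and if β is empty or nullable also add FOLLOW(N). Iterate to a fixed point.

S is the start symbol, so $ ∈ FOLLOW(S).
In L → ) S: S is at the end, add FOLLOW(L)
In S → L S: S is at the end; this adds FOLLOW(S) to itself — nothing new

The FOLLOW sets referred to above (computed the same way, to a fixed point):
  FOLLOW(L) = { ')', 'y' }

Taking the union: FOLLOW(S) = { $, ')', 'y' }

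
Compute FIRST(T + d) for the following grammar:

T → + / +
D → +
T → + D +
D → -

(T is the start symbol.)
FIRST sets of the non-terminals involved (from the grammar, by fixed-point iteration):
  FIRST(T) = { '+' }

To compute FIRST(T + d), process the symbols left to right:
Symbol T is a non-terminal. Add FIRST(T) \ {ε} = { '+' }
T is not nullable (ε ∉ FIRST(T)), so stop here.
FIRST(T + d) = { '+' }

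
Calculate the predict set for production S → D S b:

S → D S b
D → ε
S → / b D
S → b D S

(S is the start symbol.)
{ '/', 'b' }

PREDICT(S → D S b) = (FIRST(RHS) \ {ε}) ∪ (FOLLOW(S) if ε ∈ FIRST(RHS), i.e. RHS ⇒* ε)
FIRST(D) = { ε }
FIRST(S) = { '/', 'b' }
FIRST(D S b) = { '/', 'b' }
ε ∉ FIRST(D S b), so FOLLOW(S) is not added.
PREDICT(S → D S b) = { '/', 'b' }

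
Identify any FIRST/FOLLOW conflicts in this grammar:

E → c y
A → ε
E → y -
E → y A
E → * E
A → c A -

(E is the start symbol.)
A FIRST/FOLLOW conflict occurs when a non-terminal N has a nullable alternative N → β (β ⇒* ε) and another alternative N → α with FIRST(α) ∩ FOLLOW(N) ≠ ∅: on such a lookahead the parser cannot decide between expanding α and letting N vanish via β.

Nullable non-terminals: A.

A: nullable alternative(s) A → ε; FOLLOW(A) = { $, '-' }
  A → ε: FIRST \ {ε} = { } — this is the only nullable alternative, skip
  A → c A -: FIRST \ {ε} = { 'c' } — disjoint from FOLLOW(A)

E has no nullable alternative, so no FIRST/FOLLOW check is needed there.

No FIRST/FOLLOW conflicts found.

Answer: No FIRST/FOLLOW conflicts.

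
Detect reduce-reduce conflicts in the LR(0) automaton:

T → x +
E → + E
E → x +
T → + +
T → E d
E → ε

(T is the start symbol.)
A reduce-reduce conflict occurs when an LR(0) state has two complete items [A → α .] and [B → β .] — both call for a reduction, and with no lookahead the parser cannot choose between them.

Augment with T' → T and build the canonical LR(0) collection (I0 = CLOSURE({[T' → . T]}), then GOTO on every symbol after a dot until no new states appear). It has 12 states:
  I0: { [E → . + E], [E → . x +], [E → .], [T → . + +], [T → . E d], [T → . x +], [T' → . T] }  — shift, reduce
  I1: { [E → + . E], [E → . + E], [E → . x +], [E → .], [T → + . +] }  — shift, reduce
  I2: { [T → E . d] }  — shift
  I3: { [T' → T .] }  — accept
  I4: { [E → x . +], [T → x . +] }  — shift
  I5: { [E → x + .], [T → x + .] }  — 2 reduces
  I6: { [T → E d .] }  — reduce
  I7: { [E → + . E], [E → . + E], [E → . x +], [E → .], [T → + + .] }  — shift, 2 reduces
  I8: { [E → + E .] }  — reduce
  I9: { [E → x . +] }  — shift
  I10: { [E → x + .] }  — reduce
  I11: { [E → + . E], [E → . + E], [E → . x +], [E → .] }  — shift, reduce

I5 contains complete items [E → x + .], [T → x + .] — reduce-reduce conflict.
I7 contains complete items [E → .], [T → + + .] — reduce-reduce conflict.

Answer: Yes — I5: [E → x + .] vs [T → x + .]; I7: [E → .] vs [T → + + .]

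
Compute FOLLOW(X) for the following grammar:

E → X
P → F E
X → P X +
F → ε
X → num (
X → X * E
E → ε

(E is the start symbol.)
In E → X: X is at the end, add FOLLOW(E)
In X → P X +: X is followed by '+', add FIRST('+') \ {ε} = { '+' }
In X → X * E: X is followed by '*' E, add FIRST('*' E) \ {ε} = { '*' }

The FOLLOW sets referred to above (computed the same way, to a fixed point):
  FOLLOW(E) = { $, '*', '+', 'num' }

Taking the union: FOLLOW(X) = { $, '*', '+', 'num' }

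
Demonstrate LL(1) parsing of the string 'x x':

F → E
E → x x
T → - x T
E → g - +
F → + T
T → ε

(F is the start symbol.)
Stack is shown with the top on the left.

Stack  Input  Action
--------------------
F $    x x $  output F → E
E $    x x $  output E → x x
x x $  x x $  match 'x'
x $    x $    match 'x'
$      $      accept

The string is accepted.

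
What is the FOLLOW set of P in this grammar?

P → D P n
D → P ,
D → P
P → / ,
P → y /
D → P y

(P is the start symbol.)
P is the start symbol, so $ ∈ FOLLOW(P).
In P → D P n: P is followed by n, add FIRST(n) \ {ε} = { 'n' }
In D → P ,: P is followed by ',', add FIRST(',') \ {ε} = { ',' }
In D → P: P is at the end, add FOLLOW(D)
In D → P y: P is followed by y, add FIRST(y) \ {ε} = { 'y' }

The FOLLOW sets referred to above (computed the same way, to a fixed point):
  FOLLOW(D) = { '/', 'y' }

Taking the union: FOLLOW(P) = { $, ',', '/', 'n', 'y' }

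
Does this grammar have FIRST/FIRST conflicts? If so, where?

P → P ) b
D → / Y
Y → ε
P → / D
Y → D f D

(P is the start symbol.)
Yes. P → P ')' b / P → '/' D on { '/' }

A FIRST/FIRST conflict occurs when two productions N → α and N → β for the same non-terminal have FIRST(α) ∩ FIRST(β) ≠ ∅ (with ε ∈ FIRST of a nullable right-hand side, so two nullable alternatives also conflict).

FIRST sets of the non-terminals at (or reachable through a nullable prefix from) the front of some alternative:
  FIRST(P) = { '/' }
  FIRST(D) = { '/' }

Productions for P:
  P → P ) b: FIRST = { '/' }
  P → / D: FIRST = { '/' }
Productions for Y:
  Y → ε: FIRST = { ε }
  Y → D f D: FIRST = { '/' }
D has only one production, so no FIRST/FIRST conflict is possible there.

Conflict for P: P → P ) b and P → / D
  Overlap: { '/' }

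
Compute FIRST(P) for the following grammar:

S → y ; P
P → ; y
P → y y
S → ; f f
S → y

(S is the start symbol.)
{ ';', 'y' }

From P → ; y:
  - ';' is a terminal: add ';' and stop
From P → y y:
  - y is a terminal: add 'y' and stop

Collecting: FIRST(P) = { ';', 'y' }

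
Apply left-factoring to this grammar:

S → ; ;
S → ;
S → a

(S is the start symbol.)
S → ; S'
S' → ;
S' → ε
S → a

Left-factoring transforms A → αβ₁ | αβ₂ into A → αA' and A' → β₁ | β₂
(α is the longest common prefix among the alternatives). Repeat until
no nonterminal has two alternatives with a common prefix.

Round 1: S has alternatives sharing prefix ';'. Introduce S': S → ; S'
  Add: S' → ;
  Add: S' → ε

No remaining common prefixes — done.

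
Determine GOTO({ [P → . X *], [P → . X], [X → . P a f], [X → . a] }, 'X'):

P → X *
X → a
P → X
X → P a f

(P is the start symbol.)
GOTO(I, 'X') = CLOSURE({ [A → αX.β] : [A → α.Xβ] ∈ I, X = 'X' })

Items with dot before 'X', with the dot advanced:
  [P → . X] → [P → X .]
  [P → . X *] → [P → X . *]
Closure adds nothing (no advanced item has the dot before a non-terminal).

GOTO = { [P → X . *], [P → X .] }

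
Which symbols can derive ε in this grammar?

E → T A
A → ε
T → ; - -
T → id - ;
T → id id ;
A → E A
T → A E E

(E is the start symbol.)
{ 'A' }

ε-productions: A → ε
So A is immediately nullable.
No further non-terminal can be added: every production for the remaining non-terminals contains a terminal or a non-nullable non-terminal.
Nullable = { 'A' }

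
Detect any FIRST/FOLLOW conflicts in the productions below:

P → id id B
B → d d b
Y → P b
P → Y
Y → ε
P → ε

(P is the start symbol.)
Yes. P → Y with FOLLOW(P) on { 'b' }; Y → P b with FOLLOW(Y) on { 'b' }

A FIRST/FOLLOW conflict occurs when a non-terminal N has a nullable alternative N → β (β ⇒* ε) and another alternative N → α with FIRST(α) ∩ FOLLOW(N) ≠ ∅: on such a lookahead the parser cannot decide between expanding α and letting N vanish via β.

Nullable non-terminals: P, Y.
FIRST sets used below: FIRST(Y) = { 'b', 'id', ε }, FIRST(P) = { 'b', 'id', ε }

P: nullable alternative(s) P → Y, P → ε; FOLLOW(P) = { $, 'b' }
  P → id id B: FIRST \ {ε} = { 'id' } — disjoint from FOLLOW(P)
  P → Y: FIRST \ {ε} = { 'b', 'id' } — overlaps FOLLOW(P) on { 'b' }: CONFLICT
  P → ε: FIRST \ {ε} = { } — disjoint from FOLLOW(P)

Y: nullable alternative(s) Y → ε; FOLLOW(Y) = { $, 'b' }
  Y → P b: FIRST \ {ε} = { 'b', 'id' } — overlaps FOLLOW(Y) on { 'b' }: CONFLICT
  Y → ε: FIRST \ {ε} = { } — this is the only nullable alternative, skip

B has no nullable alternative, so no FIRST/FOLLOW check is needed there.

So the grammar has 2 FIRST/FOLLOW conflicts (marked CONFLICT above).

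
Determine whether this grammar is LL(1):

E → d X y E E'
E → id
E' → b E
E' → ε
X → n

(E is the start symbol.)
No. Predict set conflict for E': { 'b' }

A grammar is LL(1) if for each non-terminal N with multiple productions, the predict sets of those productions are pairwise disjoint, where PREDICT(N → α) = (FIRST(α) \ {ε}) ∪ (FOLLOW(N) if α ⇒* ε).

Relevant sets:
  FOLLOW(E') = { $, 'b' }

For E:
  PREDICT(E → d X y E E') = { 'd' }
  PREDICT(E → id) = { 'id' }
For E':
  PREDICT(E' → b E) = { 'b' }
  PREDICT(E' → ε) = { $, 'b' }
X has a single production, so nothing to check there.

Conflict found: Predict set conflict for E': { 'b' }
The grammar is NOT LL(1).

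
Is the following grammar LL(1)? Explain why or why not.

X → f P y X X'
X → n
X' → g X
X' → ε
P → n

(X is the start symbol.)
A grammar is LL(1) if for each non-terminal N with multiple productions, the predict sets of those productions are pairwise disjoint, where PREDICT(N → α) = (FIRST(α) \ {ε}) ∪ (FOLLOW(N) if α ⇒* ε).

Relevant sets:
  FOLLOW(X') = { $, 'g' }

For X:
  PREDICT(X → f P y X X') = { 'f' }
  PREDICT(X → n) = { 'n' }
For X':
  PREDICT(X' → g X) = { 'g' }
  PREDICT(X' → ε) = { $, 'g' }
P has a single production, so nothing to check there.

Conflict found: Predict set conflict for X': { 'g' }
The grammar is NOT LL(1).

Answer: No. Predict set conflict for X': { 'g' }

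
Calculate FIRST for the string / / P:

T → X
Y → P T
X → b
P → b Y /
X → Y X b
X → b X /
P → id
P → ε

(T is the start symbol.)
To compute FIRST(/ / P), process the symbols left to right:
Symbol / is a terminal. Add '/' and stop.
FIRST(/ / P) = { '/' }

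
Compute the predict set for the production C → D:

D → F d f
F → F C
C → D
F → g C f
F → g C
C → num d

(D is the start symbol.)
PREDICT(C → D) = (FIRST(RHS) \ {ε}) ∪ (FOLLOW(C) if ε ∈ FIRST(RHS), i.e. RHS ⇒* ε)
FIRST(D) = { 'g' }
FIRST(D) = { 'g' }
ε ∉ FIRST(D), so FOLLOW(C) is not added.
PREDICT(C → D) = { 'g' }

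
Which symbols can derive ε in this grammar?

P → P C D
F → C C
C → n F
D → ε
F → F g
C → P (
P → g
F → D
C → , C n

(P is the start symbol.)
{ 'D', 'F' }

ε-productions: D → ε
So D is immediately nullable.
F → D: every symbol on the right is nullable, so F is nullable too.
No further non-terminal can be added: every production for the remaining non-terminals contains a terminal or a non-nullable non-terminal.
Nullable = { 'D', 'F' }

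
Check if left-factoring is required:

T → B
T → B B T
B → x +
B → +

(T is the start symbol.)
Yes, T has productions with common prefix 'B'

Left-factoring is needed when two productions for the same non-terminal
share a common prefix on the right-hand side.

Productions for T:
  T → B
  T → B B T
Productions for B:
  B → x +
  B → +

Found common prefix 'B' in productions for T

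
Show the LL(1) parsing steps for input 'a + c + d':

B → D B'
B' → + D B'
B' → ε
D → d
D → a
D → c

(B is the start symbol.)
LL(1) parsing maintains a stack (initially the start symbol over $) and the input. At each step: if the stack top is a terminal, match it against the current input token; if it is a non-terminal N, replace it with the RHS of M[N, lookahead] (the unique production whose predict set contains the lookahead).

Stack is shown with the top on the left.

Stack     Input        Action
-----------------------------
B $       a + c + d $  output B → D B'
D B' $    a + c + d $  output D → a
a B' $    a + c + d $  match 'a'
B' $      + c + d $    output B' → + D B'
+ D B' $  + c + d $    match '+'
D B' $    c + d $      output D → c
c B' $    c + d $      match 'c'
B' $      + d $        output B' → + D B'
+ D B' $  + d $        match '+'
D B' $    d $          output D → d
d B' $    d $          match 'd'
B' $      $            output B' → ε
$         $            accept

The string is accepted.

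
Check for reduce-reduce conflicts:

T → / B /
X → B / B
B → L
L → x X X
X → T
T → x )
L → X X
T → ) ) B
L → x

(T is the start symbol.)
Yes — I14: [L → X X .] vs [L → x X X .]

Augment with T' → T and build the canonical LR(0) collection (I0 = CLOSURE({[T' → . T]}), then GOTO on every symbol after a dot until no new states appear). It has 21 states:
  I0: { [T → . ) ) B], [T → . / B /], [T → . x )], [T' → . T] }  — shift
  I1: { [T → ) . ) B] }  — shift
  I2: { [B → . L], [L → . X X], [L → . x X X], [L → . x], [T → . ) ) B], [T → . / B /], [T → . x )], [T → / . B /], [X → . B / B], [X → . T] }  — shift
  I3: { [T' → T .] }  — accept
  I4: { [T → x . )] }  — shift
  I5: { [T → x ) .] }  — reduce
  I6: { [T → / B . /], [X → B . / B] }  — shift
  I7: { [B → L .] }  — reduce
  I8: { [X → T .] }  — reduce
  I9: { [B → . L], [L → . X X], [L → . x X X], [L → . x], [L → X . X], [T → . ) ) B], [T → . / B /], [T → . x )], [X → . B / B], [X → . T] }  — shift
  I10: { [B → . L], [L → . X X], [L → . x X X], [L → . x], [L → x . X X], [L → x .], [T → . ) ) B], [T → . / B /], [T → . x )], [T → x . )], [X → . B / B], [X → . T] }  — shift, reduce
  I11: { [T → ) . ) B], [T → x ) .] }  — shift, reduce
  I12: { [X → B . / B] }  — shift
  I13: { [B → . L], [L → . X X], [L → . x X X], [L → . x], [L → X . X], [L → x X . X], [T → . ) ) B], [T → . / B /], [T → . x )], [X → . B / B], [X → . T] }  — shift
  I14: { [B → . L], [L → . X X], [L → . x X X], [L → . x], [L → X . X], [L → X X .], [L → x X X .], [T → . ) ) B], [T → . / B /], [T → . x )], [X → . B / B], [X → . T] }  — shift, 2 reduces
  I15: { [B → . L], [L → . X X], [L → . x X X], [L → . x], [L → X . X], [L → X X .], [T → . ) ) B], [T → . / B /], [T → . x )], [X → . B / B], [X → . T] }  — shift, reduce
  I16: { [B → . L], [L → . X X], [L → . x X X], [L → . x], [T → . ) ) B], [T → . / B /], [T → . x )], [X → . B / B], [X → . T], [X → B / . B] }  — shift
  I17: { [X → B . / B], [X → B / B .] }  — shift, reduce
  I18: { [B → . L], [L → . X X], [L → . x X X], [L → . x], [T → ) ) . B], [T → . ) ) B], [T → . / B /], [T → . x )], [X → . B / B], [X → . T] }  — shift
  I19: { [T → ) ) B .], [X → B . / B] }  — shift, reduce
  I20: { [B → . L], [L → . X X], [L → . x X X], [L → . x], [T → . ) ) B], [T → . / B /], [T → . x )], [T → / B / .], [X → . B / B], [X → . T], [X → B / . B] }  — shift, reduce

I14 contains complete items [L → X X .], [L → x X X .] — reduce-reduce conflict.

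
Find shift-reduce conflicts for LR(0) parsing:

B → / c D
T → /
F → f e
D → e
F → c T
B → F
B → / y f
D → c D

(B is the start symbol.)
Augment with B' → B and build the canonical LR(0) collection (I0 = CLOSURE({[B' → . B]}), then GOTO on every symbol after a dot until no new states appear). It has 16 states:
  I0: { [B → . / c D], [B → . / y f], [B → . F], [B' → . B], [F → . c T], [F → . f e] }  — shift
  I1: { [B → / . c D], [B → / . y f] }  — shift
  I2: { [B' → B .] }  — accept
  I3: { [B → F .] }  — reduce
  I4: { [F → c . T], [T → . /] }  — shift
  I5: { [F → f . e] }  — shift
  I6: { [F → f e .] }  — reduce
  I7: { [T → / .] }  — reduce
  I8: { [F → c T .] }  — reduce
  I9: { [B → / c . D], [D → . c D], [D → . e] }  — shift
  I10: { [B → / y . f] }  — shift
  I11: { [B → / y f .] }  — reduce
  I12: { [B → / c D .] }  — reduce
  I13: { [D → . c D], [D → . e], [D → c . D] }  — shift
  I14: { [D → e .] }  — reduce
  I15: { [D → c D .] }  — reduce

No state contains both a complete item and a shift item.

Answer: No shift-reduce conflicts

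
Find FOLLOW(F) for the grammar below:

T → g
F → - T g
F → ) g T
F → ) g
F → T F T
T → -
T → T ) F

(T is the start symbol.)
{ $, ')', '-', 'g' }

In F → T F T: F is followed by T, add FIRST(T) \ {ε} = { '-', 'g' }
In T → T ) F: F is at the end, add FOLLOW(T)

The FOLLOW sets referred to above (computed the same way, to a fixed point):
  FOLLOW(T) = { $, ')', '-', 'g' }

Taking the union: FOLLOW(F) = { $, ')', '-', 'g' }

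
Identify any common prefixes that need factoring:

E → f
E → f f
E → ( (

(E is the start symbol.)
Yes, E has productions with common prefix 'f'

Left-factoring is needed when two productions for the same non-terminal
share a common prefix on the right-hand side.

Productions for E:
  E → f
  E → f f
  E → ( (

Found common prefix 'f' in productions for E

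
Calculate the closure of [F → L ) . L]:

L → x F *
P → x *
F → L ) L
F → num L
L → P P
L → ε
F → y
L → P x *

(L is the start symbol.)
Start with: [F → L ) . L]
  [F → L ) . L] has the dot before L: add [L → . x F *], [L → . P P], [L → .], [L → . P x *]
  [L → . P P] has the dot before P: add [P → . x *]
No further items can be added.

CLOSURE = { [F → L ) . L], [L → . P P], [L → . P x *], [L → . x F *], [L → .], [P → . x *] }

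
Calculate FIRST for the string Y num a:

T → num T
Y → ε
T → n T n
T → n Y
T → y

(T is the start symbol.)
FIRST sets of the non-terminals involved (from the grammar, by fixed-point iteration):
  FIRST(Y) = { ε }

To compute FIRST(Y num a), process the symbols left to right:
Symbol Y is a non-terminal. Add FIRST(Y) \ {ε} = { }
Y is nullable (ε ∈ FIRST(Y)), continue to the next symbol.
Symbol num is a terminal. Add 'num' and stop.
FIRST(Y num a) = { 'num' }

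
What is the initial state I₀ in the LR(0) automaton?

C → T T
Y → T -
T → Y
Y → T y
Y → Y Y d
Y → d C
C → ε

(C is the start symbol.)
First, augment the grammar with C' → C
I₀ = CLOSURE({ [C' → . C] }):
  [C' → . C] has the dot before C: add [C → . T T], [C → .]
  [C → . T T] has the dot before T: add [T → . Y]
  [T → . Y] has the dot before Y: add [Y → . T -], [Y → . T y], [Y → . Y Y d], [Y → . d C]
No further items can be added.

I₀ = { [C → . T T], [C → .], [C' → . C], [T → . Y], [Y → . T -], [Y → . T y], [Y → . Y Y d], [Y → . d C] }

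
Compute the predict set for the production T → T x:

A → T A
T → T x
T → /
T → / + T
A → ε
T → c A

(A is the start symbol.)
{ '/', 'c' }

PREDICT(T → T x) = (FIRST(RHS) \ {ε}) ∪ (FOLLOW(T) if ε ∈ FIRST(RHS), i.e. RHS ⇒* ε)
FIRST(T) = { '/', 'c' }
FIRST(T x) = { '/', 'c' }
ε ∉ FIRST(T x), so FOLLOW(T) is not added.
PREDICT(T → T x) = { '/', 'c' }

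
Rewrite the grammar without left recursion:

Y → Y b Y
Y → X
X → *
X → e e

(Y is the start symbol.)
Y is directly left-recursive. The standard transformation for
  A → A α₁ | ... | A α_m | β₁ | ... | β_n
is
  A  → β₁ A' | ... | β_n A'
  A' → α₁ A' | ... | α_m A' | ε

Y → X becomes Y → X Y'
Y → Y b Y becomes Y' → b Y Y'
Add Y' → ε

Productions for other non-terminals are unchanged:
  X → *
  X → e e

Resulting grammar:
Y → X Y'
Y' → b Y Y'
Y' → ε
X → *
X → e e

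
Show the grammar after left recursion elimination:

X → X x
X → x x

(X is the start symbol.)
X is directly left-recursive. The standard transformation for
  A → A α₁ | ... | A α_m | β₁ | ... | β_n
is
  A  → β₁ A' | ... | β_n A'
  A' → α₁ A' | ... | α_m A' | ε

X → x x becomes X → x x X'
X → X x becomes X' → x X'
Add X' → ε

Resulting grammar:
X → x x X'
X' → x X'
X' → ε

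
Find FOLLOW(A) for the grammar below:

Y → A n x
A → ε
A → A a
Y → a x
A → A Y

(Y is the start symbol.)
{ 'a', 'n' }

To compute FOLLOW(A), find every occurrence of A on a right-hand side N → α A β: add FIRST(β) \ {ε}, and if β is empty or nullable also add FOLLOW(N). Iterate to a fixed point.

In Y → A n x: A is followed by n x, add FIRST(n x) \ {ε} = { 'n' }
In A → A a: A is followed by a, add FIRST(a) \ {ε} = { 'a' }
In A → A Y: A is followed by Y, add FIRST(Y) \ {ε} = { 'a', 'n' }

Taking the union: FOLLOW(A) = { 'a', 'n' }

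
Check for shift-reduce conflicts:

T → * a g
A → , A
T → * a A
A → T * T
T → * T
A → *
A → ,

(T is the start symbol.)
Augment with T' → T and build the canonical LR(0) collection (I0 = CLOSURE({[T' → . T]}), then GOTO on every symbol after a dot until no new states appear). It has 13 states:
  I0: { [T → . * T], [T → . * a A], [T → . * a g], [T' → . T] }  — shift
  I1: { [T → * . T], [T → * . a A], [T → * . a g], [T → . * T], [T → . * a A], [T → . * a g] }  — shift
  I2: { [T' → T .] }  — accept
  I3: { [T → * T .] }  — reduce
  I4: { [A → . *], [A → . , A], [A → . ,], [A → . T * T], [T → * a . A], [T → * a . g], [T → . * T], [T → . * a A], [T → . * a g] }  — shift
  I5: { [A → * .], [T → * . T], [T → * . a A], [T → * . a g], [T → . * T], [T → . * a A], [T → . * a g] }  — shift, reduce
  I6: { [A → , . A], [A → , .], [A → . *], [A → . , A], [A → . ,], [A → . T * T], [T → . * T], [T → . * a A], [T → . * a g] }  — shift, reduce
  I7: { [T → * a A .] }  — reduce
  I8: { [A → T . * T] }  — shift
  I9: { [T → * a g .] }  — reduce
  I10: { [A → T * . T], [T → . * T], [T → . * a A], [T → . * a g] }  — shift
  I11: { [A → T * T .] }  — reduce
  I12: { [A → , A .] }  — reduce

I5 contains reduce item [A → * .] and shift items [T → . * T], [T → . * a A], [T → * . a A], [T → . * a g], [T → * . a g] — shift-reduce conflict.
I6 contains reduce item [A → , .] and shift items [A → . *], [A → . ,], [A → . , A], [T → . * T], [T → . * a A], [T → . * a g] — shift-reduce conflict.

Answer: Yes — I5: [A → * .] vs [T → . * T]; I6: [A → , .] vs [A → . *]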